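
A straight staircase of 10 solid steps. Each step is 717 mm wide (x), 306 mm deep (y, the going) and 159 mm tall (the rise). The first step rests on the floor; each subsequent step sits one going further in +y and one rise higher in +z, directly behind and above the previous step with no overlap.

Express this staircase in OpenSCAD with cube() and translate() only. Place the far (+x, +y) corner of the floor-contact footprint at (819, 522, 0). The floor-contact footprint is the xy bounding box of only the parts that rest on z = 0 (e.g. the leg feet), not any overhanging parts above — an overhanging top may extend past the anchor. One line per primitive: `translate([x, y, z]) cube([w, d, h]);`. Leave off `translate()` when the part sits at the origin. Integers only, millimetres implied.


translate([102, 216, 0]) cube([717, 306, 159]);
translate([102, 522, 159]) cube([717, 306, 159]);
translate([102, 828, 318]) cube([717, 306, 159]);
translate([102, 1134, 477]) cube([717, 306, 159]);
translate([102, 1440, 636]) cube([717, 306, 159]);
translate([102, 1746, 795]) cube([717, 306, 159]);
translate([102, 2052, 954]) cube([717, 306, 159]);
translate([102, 2358, 1113]) cube([717, 306, 159]);
translate([102, 2664, 1272]) cube([717, 306, 159]);
translate([102, 2970, 1431]) cube([717, 306, 159]);


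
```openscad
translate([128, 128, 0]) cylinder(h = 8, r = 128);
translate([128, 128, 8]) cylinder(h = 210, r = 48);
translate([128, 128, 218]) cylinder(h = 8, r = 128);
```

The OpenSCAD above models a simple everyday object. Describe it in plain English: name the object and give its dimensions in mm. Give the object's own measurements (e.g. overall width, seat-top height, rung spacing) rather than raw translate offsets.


A spool: two coaxial disc flanges of radius 128 mm and thickness 8 mm, joined by a core cylinder of radius 48 mm and height 210 mm. The lower flange rests on z = 0 and the three cylinders share a vertical axis.


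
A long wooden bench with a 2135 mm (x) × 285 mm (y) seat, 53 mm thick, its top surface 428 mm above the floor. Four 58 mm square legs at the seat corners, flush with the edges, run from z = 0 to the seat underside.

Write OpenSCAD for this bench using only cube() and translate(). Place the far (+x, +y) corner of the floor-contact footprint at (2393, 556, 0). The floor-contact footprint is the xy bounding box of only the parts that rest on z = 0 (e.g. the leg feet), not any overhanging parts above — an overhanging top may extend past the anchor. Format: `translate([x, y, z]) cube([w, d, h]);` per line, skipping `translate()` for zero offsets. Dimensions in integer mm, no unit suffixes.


// leg_h = 428 − 53 = 375
translate([258, 271, 375]) cube([2135, 285, 53]);
translate([258, 271, 0]) cube([58, 58, 375]);
translate([258, 498, 0]) cube([58, 58, 375]);
translate([2335, 271, 0]) cube([58, 58, 375]);
translate([2335, 498, 0]) cube([58, 58, 375]);


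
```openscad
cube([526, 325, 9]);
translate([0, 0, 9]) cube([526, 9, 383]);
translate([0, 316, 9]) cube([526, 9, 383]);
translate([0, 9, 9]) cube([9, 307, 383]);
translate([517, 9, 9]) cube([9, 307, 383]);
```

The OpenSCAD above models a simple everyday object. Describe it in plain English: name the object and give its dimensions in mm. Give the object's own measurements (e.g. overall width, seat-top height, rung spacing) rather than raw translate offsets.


An open-topped rectangular box: outside dimensions 526×325×392 mm, with a uniform wall and base thickness of 9 mm. The base is a full 526×325 slab on the floor; four walls sit on top of the base. The front and back walls (the −y and +y sides) span the full width; the two side walls fit between them.


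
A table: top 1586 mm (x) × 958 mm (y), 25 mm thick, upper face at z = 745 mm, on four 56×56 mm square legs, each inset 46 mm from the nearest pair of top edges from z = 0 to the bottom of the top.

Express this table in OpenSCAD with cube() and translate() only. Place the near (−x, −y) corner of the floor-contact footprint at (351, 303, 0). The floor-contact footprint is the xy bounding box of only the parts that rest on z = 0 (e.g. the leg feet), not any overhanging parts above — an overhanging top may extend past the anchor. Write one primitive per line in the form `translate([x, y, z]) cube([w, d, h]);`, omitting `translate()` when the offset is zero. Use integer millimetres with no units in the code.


translate([305, 257, 720]) cube([1586, 958, 25]);
translate([351, 303, 0]) cube([56, 56, 720]);
translate([1789, 303, 0]) cube([56, 56, 720]);
translate([351, 1113, 0]) cube([56, 56, 720]);
translate([1789, 1113, 0]) cube([56, 56, 720]);


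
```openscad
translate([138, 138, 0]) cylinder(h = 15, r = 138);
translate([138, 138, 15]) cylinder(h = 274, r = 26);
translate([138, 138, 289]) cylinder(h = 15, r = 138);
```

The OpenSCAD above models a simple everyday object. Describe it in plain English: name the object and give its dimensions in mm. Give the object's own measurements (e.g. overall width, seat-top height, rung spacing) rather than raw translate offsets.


A spool: two coaxial disc flanges of radius 138 mm and thickness 15 mm, joined by a core cylinder of radius 26 mm and height 274 mm. The lower flange rests on z = 0 and the three cylinders share a vertical axis.


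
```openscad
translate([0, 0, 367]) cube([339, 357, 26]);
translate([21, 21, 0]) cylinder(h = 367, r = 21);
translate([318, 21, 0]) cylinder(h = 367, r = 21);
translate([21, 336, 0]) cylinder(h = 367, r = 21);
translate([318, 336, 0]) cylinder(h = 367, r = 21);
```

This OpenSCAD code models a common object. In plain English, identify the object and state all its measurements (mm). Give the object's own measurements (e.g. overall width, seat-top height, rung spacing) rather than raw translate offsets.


A simple wooden stool: a rectangular seat 339 mm (x) by 357 mm (y), 26 mm thick, top face at z = 393 mm, on four round legs, each 42 mm in diameter. The legs rest on z = 0, each leg's axis is inset half a diameter from the nearest pair of seat edges (so the leg's bounding box is flush with the corner).


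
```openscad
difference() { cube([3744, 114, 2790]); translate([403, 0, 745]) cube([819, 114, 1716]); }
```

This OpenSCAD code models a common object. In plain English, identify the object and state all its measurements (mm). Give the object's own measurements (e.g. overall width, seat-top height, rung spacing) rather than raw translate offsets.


A wall 3744 mm long (x), 114 mm thick (y), 2790 mm tall, with a rectangular window opening cut through it. The opening is 819 mm wide and 1716 mm tall; its sill is at z = 745 mm and its near (−x) edge is 403 mm from the wall's −x end. The opening passes through the full wall thickness.


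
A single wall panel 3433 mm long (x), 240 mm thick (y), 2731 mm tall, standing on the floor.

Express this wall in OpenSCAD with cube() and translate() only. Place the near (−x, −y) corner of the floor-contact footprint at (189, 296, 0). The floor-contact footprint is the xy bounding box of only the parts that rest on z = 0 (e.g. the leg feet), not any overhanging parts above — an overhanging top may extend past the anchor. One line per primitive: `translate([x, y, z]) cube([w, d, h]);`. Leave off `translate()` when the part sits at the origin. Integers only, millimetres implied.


translate([189, 296, 0]) cube([3433, 240, 2731]);


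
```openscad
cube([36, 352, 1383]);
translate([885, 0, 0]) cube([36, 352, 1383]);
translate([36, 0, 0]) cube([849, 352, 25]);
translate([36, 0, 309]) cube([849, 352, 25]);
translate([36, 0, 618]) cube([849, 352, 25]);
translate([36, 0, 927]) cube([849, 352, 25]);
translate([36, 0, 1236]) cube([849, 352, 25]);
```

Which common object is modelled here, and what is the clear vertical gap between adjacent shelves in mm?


A bookshelf. The clear shelf gap is 284 mm.

Two tall side panels with 5 horizontal boards between them — a bookshelf. The first two shelf undersides are at z = 0 and z = 309; with shelf thickness 25, the clear gap is 309 − 0 − 25 = 284 mm.


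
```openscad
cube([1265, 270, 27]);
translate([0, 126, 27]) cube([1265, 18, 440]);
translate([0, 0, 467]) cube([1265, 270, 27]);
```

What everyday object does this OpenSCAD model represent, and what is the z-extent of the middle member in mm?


An I-beam. The web height is 440 mm.

Two wide flanges with a thin centred web — an I-beam. Overall 494 mm minus two 27 mm flanges gives a web of 494 − 2·27 = 440 mm.


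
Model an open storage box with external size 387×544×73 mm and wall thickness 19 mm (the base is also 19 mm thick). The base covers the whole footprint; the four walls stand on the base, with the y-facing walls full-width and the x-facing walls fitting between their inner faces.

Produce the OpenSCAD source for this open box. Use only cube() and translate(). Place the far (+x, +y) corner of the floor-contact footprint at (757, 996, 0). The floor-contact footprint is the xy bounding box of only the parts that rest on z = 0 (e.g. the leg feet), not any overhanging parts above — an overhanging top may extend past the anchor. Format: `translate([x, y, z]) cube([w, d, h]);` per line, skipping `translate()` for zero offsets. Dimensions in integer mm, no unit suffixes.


translate([370, 452, 0]) cube([387, 544, 19]);
translate([370, 452, 19]) cube([387, 19, 54]);
translate([370, 977, 19]) cube([387, 19, 54]);
translate([370, 471, 19]) cube([19, 506, 54]);
translate([738, 471, 19]) cube([19, 506, 54]);


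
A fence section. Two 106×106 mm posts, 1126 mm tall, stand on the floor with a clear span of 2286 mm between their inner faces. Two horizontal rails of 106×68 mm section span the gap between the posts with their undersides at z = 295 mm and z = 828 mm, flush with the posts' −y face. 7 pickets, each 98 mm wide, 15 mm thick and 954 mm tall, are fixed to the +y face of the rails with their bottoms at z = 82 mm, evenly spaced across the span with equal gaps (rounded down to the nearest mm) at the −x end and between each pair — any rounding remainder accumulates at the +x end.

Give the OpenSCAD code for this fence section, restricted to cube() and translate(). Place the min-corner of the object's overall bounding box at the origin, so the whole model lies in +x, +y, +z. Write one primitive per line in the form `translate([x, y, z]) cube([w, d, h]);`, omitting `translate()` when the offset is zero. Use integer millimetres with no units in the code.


cube([106, 106, 1126]);
translate([2392, 0, 0]) cube([106, 106, 1126]);
translate([106, 0, 295]) cube([2286, 106, 68]);
translate([106, 0, 828]) cube([2286, 106, 68]);
translate([306, 106, 82]) cube([98, 15, 954]);
translate([604, 106, 82]) cube([98, 15, 954]);
translate([902, 106, 82]) cube([98, 15, 954]);
translate([1200, 106, 82]) cube([98, 15, 954]);
translate([1498, 106, 82]) cube([98, 15, 954]);
translate([1796, 106, 82]) cube([98, 15, 954]);
translate([2094, 106, 82]) cube([98, 15, 954]);


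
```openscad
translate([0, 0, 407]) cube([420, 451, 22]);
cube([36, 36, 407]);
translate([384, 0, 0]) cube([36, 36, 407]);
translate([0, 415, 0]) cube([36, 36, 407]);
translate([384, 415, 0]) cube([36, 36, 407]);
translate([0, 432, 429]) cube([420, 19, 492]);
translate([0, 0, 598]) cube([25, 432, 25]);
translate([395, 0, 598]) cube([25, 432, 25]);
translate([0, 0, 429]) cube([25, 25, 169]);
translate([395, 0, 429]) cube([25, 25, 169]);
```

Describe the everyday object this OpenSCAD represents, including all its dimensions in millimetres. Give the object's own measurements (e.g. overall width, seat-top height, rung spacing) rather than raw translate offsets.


A chair. The seat is a 420×451×22 mm slab with its top at z = 429 mm, on four 36×36 mm corner legs (flush with the seat edges, standing on z = 0). A flat backrest 19 mm thick, 492 mm tall, spans the full seat width and rises from the seat top along its +y edge, rear face flush with the rear of the seat. Two armrests of 25×25 mm section run along each side from the seat's front edge to the front of the backrest, top faces 194 mm above the seat top and outer faces flush with the seat's x-edges; a 25×25 mm post under the front of each armrest stands on the seat at the front corner.


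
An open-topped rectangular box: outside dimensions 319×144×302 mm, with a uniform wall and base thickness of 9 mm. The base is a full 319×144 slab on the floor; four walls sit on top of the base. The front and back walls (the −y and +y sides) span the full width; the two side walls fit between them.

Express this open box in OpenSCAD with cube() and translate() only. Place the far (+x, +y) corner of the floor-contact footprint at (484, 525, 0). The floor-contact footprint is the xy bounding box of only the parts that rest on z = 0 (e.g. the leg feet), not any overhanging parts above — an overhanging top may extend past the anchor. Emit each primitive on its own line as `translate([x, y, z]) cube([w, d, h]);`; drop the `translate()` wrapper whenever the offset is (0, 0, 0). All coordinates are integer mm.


translate([165, 381, 0]) cube([319, 144, 9]);
translate([165, 381, 9]) cube([319, 9, 293]);
translate([165, 516, 9]) cube([319, 9, 293]);
translate([165, 390, 9]) cube([9, 126, 293]);
translate([475, 390, 9]) cube([9, 126, 293]);


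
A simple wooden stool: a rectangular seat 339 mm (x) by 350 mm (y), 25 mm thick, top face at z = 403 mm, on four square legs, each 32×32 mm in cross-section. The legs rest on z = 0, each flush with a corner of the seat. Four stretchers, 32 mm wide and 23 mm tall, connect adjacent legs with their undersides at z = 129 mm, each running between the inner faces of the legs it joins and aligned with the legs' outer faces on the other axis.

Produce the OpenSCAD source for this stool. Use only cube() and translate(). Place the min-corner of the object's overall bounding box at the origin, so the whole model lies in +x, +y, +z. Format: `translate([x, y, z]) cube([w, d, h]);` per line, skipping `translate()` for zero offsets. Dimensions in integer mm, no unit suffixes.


translate([0, 0, 378]) cube([339, 350, 25]);
cube([32, 32, 378]);
translate([307, 0, 0]) cube([32, 32, 378]);
translate([0, 318, 0]) cube([32, 32, 378]);
translate([307, 318, 0]) cube([32, 32, 378]);
translate([32, 0, 129]) cube([275, 32, 23]);
translate([32, 318, 129]) cube([275, 32, 23]);
translate([0, 32, 129]) cube([32, 286, 23]);
translate([307, 32, 129]) cube([32, 286, 23]);


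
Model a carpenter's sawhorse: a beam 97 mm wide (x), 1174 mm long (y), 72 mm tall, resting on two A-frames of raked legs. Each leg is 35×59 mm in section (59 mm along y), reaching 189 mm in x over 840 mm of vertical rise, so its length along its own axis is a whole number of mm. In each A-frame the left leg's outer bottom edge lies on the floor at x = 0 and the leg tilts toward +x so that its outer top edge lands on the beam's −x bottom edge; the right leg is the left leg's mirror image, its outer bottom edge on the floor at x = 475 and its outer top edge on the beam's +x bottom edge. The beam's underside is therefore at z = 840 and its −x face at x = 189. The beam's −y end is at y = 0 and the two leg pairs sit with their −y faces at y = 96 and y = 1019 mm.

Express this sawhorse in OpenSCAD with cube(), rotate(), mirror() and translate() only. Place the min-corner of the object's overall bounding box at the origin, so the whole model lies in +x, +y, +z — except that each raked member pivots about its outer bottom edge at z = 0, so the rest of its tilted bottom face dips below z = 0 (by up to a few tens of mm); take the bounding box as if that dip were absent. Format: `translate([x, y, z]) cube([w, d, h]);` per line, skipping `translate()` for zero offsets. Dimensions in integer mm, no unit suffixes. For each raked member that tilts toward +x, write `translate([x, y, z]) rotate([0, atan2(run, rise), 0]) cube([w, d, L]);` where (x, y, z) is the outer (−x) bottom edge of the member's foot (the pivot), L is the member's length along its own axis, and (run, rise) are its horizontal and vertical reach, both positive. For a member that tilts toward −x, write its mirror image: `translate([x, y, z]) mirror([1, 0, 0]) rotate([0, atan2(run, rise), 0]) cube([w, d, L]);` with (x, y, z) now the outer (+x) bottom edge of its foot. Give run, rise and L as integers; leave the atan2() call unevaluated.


translate([189, 0, 840]) cube([97, 1174, 72]);
translate([0, 96, 0]) rotate([0, atan2(189, 840), 0]) cube([35, 59, 861]);
translate([475, 96, 0]) mirror([1, 0, 0]) rotate([0, atan2(189, 840), 0]) cube([35, 59, 861]);
translate([0, 1019, 0]) rotate([0, atan2(189, 840), 0]) cube([35, 59, 861]);
translate([475, 1019, 0]) mirror([1, 0, 0]) rotate([0, atan2(189, 840), 0]) cube([35, 59, 861]);


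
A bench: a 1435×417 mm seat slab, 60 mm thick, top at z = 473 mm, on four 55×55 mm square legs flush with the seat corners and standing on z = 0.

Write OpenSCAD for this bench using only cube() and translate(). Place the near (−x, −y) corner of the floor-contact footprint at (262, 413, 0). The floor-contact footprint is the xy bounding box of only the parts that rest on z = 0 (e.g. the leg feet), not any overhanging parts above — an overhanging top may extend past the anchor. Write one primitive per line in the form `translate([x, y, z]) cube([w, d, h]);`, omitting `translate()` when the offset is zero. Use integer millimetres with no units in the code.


translate([262, 413, 413]) cube([1435, 417, 60]);
translate([262, 413, 0]) cube([55, 55, 413]);
translate([262, 775, 0]) cube([55, 55, 413]);
translate([1642, 413, 0]) cube([55, 55, 413]);
translate([1642, 775, 0]) cube([55, 55, 413]);


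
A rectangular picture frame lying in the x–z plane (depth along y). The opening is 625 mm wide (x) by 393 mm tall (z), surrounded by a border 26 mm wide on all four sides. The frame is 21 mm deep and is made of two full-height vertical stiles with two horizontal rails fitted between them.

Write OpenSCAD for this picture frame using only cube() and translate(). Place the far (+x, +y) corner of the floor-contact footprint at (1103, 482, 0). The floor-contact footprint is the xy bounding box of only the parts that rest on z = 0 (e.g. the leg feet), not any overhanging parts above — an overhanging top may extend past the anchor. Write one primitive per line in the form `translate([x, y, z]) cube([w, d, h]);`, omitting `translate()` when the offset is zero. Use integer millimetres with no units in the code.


translate([426, 461, 0]) cube([26, 21, 445]);
translate([1077, 461, 0]) cube([26, 21, 445]);
translate([452, 461, 0]) cube([625, 21, 26]);
translate([452, 461, 419]) cube([625, 21, 26]);


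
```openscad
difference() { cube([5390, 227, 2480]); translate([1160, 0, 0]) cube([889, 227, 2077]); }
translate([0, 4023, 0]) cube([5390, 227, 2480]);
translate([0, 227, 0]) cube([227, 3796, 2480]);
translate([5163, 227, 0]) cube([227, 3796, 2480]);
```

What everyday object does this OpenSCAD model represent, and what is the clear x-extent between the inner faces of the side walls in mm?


A single room. The interior width is 4936 mm.

Four walls enclosing a rectangle with a door in the front wall — a room. Outside width 5390 minus two 227 mm walls gives 4936 mm.


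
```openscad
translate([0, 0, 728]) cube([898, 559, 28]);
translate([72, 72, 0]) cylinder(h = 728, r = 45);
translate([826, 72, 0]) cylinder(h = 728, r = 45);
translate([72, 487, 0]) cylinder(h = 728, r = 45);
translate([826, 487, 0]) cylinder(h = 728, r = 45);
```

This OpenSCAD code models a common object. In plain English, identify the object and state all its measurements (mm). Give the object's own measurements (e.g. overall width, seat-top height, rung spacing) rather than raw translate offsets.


A table: top 898 mm (x) × 559 mm (y), 28 mm thick, upper face at z = 756 mm, on four round legs of 90 mm diameter, each leg's bounding box inset 27 mm from the nearest pair of top edges from z = 0 to the bottom of the top.


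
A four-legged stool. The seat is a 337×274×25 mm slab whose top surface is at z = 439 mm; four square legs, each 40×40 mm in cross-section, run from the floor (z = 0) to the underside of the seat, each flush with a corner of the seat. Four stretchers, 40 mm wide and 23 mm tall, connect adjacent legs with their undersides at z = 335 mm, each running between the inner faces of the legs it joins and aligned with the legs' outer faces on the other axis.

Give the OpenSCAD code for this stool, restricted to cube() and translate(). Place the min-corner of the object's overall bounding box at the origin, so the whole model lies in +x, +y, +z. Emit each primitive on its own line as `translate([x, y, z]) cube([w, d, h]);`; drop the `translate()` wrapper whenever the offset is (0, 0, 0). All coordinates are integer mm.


translate([0, 0, 414]) cube([337, 274, 25]);
cube([40, 40, 414]);
translate([297, 0, 0]) cube([40, 40, 414]);
translate([0, 234, 0]) cube([40, 40, 414]);
translate([297, 234, 0]) cube([40, 40, 414]);
translate([40, 0, 335]) cube([257, 40, 23]);
translate([40, 234, 335]) cube([257, 40, 23]);
translate([0, 40, 335]) cube([40, 194, 23]);
translate([297, 40, 335]) cube([40, 194, 23]);


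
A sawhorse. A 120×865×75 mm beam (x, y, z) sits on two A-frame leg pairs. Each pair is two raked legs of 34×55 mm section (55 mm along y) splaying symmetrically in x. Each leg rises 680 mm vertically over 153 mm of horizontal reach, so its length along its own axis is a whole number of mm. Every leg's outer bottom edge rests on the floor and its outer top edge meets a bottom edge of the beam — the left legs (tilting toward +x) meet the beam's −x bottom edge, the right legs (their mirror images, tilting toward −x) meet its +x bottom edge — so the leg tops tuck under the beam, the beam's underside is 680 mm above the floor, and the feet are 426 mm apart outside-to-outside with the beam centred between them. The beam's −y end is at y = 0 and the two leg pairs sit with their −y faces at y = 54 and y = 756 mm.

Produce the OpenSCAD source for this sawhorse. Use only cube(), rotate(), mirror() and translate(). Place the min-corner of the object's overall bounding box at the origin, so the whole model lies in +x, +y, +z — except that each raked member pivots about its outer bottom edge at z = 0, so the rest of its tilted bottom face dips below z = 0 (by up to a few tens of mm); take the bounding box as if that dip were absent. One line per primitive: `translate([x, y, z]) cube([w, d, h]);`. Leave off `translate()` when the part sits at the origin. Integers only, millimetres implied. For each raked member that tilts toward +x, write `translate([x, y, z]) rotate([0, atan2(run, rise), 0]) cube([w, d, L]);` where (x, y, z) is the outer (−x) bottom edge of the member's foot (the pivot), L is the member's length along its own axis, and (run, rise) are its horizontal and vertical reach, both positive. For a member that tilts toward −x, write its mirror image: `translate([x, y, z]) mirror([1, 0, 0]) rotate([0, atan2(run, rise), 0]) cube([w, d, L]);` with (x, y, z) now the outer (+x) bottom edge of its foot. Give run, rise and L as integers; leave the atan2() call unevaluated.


// leg length = √(153² + 680²) = 697
// right-leg outer foot x = 2·153 + 120 = 426
// beam min-corner = (153, 0, 680)
translate([153, 0, 680]) cube([120, 865, 75]);
translate([0, 54, 0]) rotate([0, atan2(153, 680), 0]) cube([34, 55, 697]);
translate([426, 54, 0]) mirror([1, 0, 0]) rotate([0, atan2(153, 680), 0]) cube([34, 55, 697]);
translate([0, 756, 0]) rotate([0, atan2(153, 680), 0]) cube([34, 55, 697]);
translate([426, 756, 0]) mirror([1, 0, 0]) rotate([0, atan2(153, 680), 0]) cube([34, 55, 697]);


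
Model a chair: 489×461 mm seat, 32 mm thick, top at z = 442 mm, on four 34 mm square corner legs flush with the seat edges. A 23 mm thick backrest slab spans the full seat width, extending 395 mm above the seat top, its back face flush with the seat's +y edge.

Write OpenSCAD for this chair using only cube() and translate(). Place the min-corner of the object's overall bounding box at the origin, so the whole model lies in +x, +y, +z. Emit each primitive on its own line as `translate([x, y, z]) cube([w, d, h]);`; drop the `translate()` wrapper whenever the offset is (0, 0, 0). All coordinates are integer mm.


translate([0, 0, 410]) cube([489, 461, 32]);
cube([34, 34, 410]);
translate([455, 0, 0]) cube([34, 34, 410]);
translate([0, 427, 0]) cube([34, 34, 410]);
translate([455, 427, 0]) cube([34, 34, 410]);
translate([0, 438, 442]) cube([489, 23, 395]);


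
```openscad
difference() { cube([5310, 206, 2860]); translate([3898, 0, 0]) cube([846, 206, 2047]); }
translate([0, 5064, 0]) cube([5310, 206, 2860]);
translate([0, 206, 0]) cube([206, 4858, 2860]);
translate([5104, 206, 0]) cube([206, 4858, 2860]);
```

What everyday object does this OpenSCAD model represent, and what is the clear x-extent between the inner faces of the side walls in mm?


A single room. The interior width is 4898 mm.

Four walls enclosing a rectangle with a door in the front wall — a room. Outside width 5310 minus two 206 mm walls gives 4898 mm.


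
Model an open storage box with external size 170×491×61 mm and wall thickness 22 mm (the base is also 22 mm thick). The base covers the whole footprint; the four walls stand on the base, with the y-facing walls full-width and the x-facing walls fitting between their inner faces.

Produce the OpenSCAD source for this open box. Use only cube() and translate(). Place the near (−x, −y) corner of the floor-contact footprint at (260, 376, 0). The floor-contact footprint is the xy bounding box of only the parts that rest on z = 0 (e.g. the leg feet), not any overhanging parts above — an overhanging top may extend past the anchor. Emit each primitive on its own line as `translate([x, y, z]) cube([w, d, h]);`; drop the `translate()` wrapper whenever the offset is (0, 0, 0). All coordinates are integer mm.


translate([260, 376, 0]) cube([170, 491, 22]);
translate([260, 376, 22]) cube([170, 22, 39]);
translate([260, 845, 22]) cube([170, 22, 39]);
translate([260, 398, 22]) cube([22, 447, 39]);
translate([408, 398, 22]) cube([22, 447, 39]);


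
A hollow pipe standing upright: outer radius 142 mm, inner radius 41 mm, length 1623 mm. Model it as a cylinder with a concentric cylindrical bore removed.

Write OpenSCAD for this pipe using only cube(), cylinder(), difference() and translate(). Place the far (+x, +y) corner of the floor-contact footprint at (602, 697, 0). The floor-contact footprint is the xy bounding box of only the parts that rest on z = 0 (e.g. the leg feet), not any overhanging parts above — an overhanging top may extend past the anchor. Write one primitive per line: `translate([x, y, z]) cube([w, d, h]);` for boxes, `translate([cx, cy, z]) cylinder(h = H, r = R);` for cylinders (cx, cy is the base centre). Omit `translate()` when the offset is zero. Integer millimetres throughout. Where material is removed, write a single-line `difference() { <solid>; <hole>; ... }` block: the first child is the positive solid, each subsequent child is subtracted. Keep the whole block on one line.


difference() { translate([460, 555, 0]) cylinder(h = 1623, r = 142); translate([460, 555, 0]) cylinder(h = 1623, r = 41); }


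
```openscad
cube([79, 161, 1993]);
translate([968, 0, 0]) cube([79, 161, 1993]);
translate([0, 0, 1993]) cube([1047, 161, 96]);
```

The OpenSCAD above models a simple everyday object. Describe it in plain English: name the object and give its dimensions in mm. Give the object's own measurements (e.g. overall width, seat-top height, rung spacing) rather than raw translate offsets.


A door frame. The clear opening is 889 mm wide and 1993 mm high. Two 79 mm wide jambs, 161 mm deep, stand either side of the opening from the floor to the top of the opening. A 96 mm thick head sits across the top of both jambs, spanning the full outside width of the frame.


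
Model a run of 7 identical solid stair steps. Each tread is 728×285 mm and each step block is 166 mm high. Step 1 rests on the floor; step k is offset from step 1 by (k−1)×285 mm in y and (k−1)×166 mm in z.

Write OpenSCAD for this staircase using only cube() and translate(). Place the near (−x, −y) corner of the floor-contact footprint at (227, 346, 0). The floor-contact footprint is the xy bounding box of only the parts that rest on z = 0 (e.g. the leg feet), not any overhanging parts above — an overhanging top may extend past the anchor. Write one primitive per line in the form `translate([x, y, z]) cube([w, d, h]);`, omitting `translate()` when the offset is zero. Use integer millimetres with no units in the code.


translate([227, 346, 0]) cube([728, 285, 166]);
translate([227, 631, 166]) cube([728, 285, 166]);
translate([227, 916, 332]) cube([728, 285, 166]);
translate([227, 1201, 498]) cube([728, 285, 166]);
translate([227, 1486, 664]) cube([728, 285, 166]);
translate([227, 1771, 830]) cube([728, 285, 166]);
translate([227, 2056, 996]) cube([728, 285, 166]);


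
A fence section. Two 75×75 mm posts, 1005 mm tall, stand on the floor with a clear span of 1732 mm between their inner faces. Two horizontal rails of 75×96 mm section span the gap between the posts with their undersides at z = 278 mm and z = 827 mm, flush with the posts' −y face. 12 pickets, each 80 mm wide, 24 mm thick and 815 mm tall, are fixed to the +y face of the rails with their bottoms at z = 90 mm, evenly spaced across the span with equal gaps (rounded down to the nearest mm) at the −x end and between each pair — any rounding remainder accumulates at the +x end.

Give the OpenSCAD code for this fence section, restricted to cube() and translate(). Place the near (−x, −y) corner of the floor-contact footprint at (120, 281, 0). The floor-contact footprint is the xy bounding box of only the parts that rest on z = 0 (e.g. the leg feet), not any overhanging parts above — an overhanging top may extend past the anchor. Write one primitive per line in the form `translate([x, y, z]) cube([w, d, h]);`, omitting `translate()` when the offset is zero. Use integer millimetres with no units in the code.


translate([120, 281, 0]) cube([75, 75, 1005]);
translate([1927, 281, 0]) cube([75, 75, 1005]);
translate([195, 281, 278]) cube([1732, 75, 96]);
translate([195, 281, 827]) cube([1732, 75, 96]);
translate([254, 356, 90]) cube([80, 24, 815]);
translate([393, 356, 90]) cube([80, 24, 815]);
translate([532, 356, 90]) cube([80, 24, 815]);
translate([671, 356, 90]) cube([80, 24, 815]);
translate([810, 356, 90]) cube([80, 24, 815]);
translate([949, 356, 90]) cube([80, 24, 815]);
translate([1088, 356, 90]) cube([80, 24, 815]);
translate([1227, 356, 90]) cube([80, 24, 815]);
translate([1366, 356, 90]) cube([80, 24, 815]);
translate([1505, 356, 90]) cube([80, 24, 815]);
translate([1644, 356, 90]) cube([80, 24, 815]);
translate([1783, 356, 90]) cube([80, 24, 815]);


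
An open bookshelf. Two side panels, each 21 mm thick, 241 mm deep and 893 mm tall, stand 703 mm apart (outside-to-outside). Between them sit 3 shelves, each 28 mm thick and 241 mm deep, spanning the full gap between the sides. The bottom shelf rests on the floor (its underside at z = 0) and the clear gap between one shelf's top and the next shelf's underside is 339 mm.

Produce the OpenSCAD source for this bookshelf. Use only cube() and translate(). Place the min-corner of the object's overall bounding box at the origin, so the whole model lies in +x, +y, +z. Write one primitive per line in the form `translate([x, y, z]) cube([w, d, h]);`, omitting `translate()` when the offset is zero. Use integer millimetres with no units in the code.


cube([21, 241, 893]);
translate([682, 0, 0]) cube([21, 241, 893]);
translate([21, 0, 0]) cube([661, 241, 28]);
translate([21, 0, 367]) cube([661, 241, 28]);
translate([21, 0, 734]) cube([661, 241, 28]);


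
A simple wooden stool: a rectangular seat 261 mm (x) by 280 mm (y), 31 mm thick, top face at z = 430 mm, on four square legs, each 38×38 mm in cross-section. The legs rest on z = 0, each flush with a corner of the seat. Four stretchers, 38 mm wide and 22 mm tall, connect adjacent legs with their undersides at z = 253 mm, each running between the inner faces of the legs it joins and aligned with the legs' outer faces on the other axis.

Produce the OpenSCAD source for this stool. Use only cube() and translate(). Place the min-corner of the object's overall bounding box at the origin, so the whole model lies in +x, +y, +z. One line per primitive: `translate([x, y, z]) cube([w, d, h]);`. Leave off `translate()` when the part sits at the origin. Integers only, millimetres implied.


translate([0, 0, 399]) cube([261, 280, 31]);
cube([38, 38, 399]);
translate([223, 0, 0]) cube([38, 38, 399]);
translate([0, 242, 0]) cube([38, 38, 399]);
translate([223, 242, 0]) cube([38, 38, 399]);
translate([38, 0, 253]) cube([185, 38, 22]);
translate([38, 242, 253]) cube([185, 38, 22]);
translate([0, 38, 253]) cube([38, 204, 22]);
translate([223, 38, 253]) cube([38, 204, 22]);


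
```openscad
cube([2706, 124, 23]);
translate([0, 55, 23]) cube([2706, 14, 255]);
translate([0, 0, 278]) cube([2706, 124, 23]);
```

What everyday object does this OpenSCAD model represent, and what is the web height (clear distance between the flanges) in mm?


An I-beam. The web height is 255 mm.

Two wide flanges with a thin centred web — an I-beam. Overall 301 mm minus two 23 mm flanges gives a web of 301 − 2·23 = 255 mm.


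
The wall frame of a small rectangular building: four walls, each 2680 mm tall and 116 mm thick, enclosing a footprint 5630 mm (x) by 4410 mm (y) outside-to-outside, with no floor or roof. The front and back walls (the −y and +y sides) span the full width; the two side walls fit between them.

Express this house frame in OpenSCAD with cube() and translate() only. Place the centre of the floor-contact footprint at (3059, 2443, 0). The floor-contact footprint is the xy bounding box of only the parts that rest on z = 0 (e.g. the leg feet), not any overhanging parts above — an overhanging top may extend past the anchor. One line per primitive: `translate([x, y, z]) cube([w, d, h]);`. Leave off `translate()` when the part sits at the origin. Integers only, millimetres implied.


translate([244, 238, 0]) cube([5630, 116, 2680]);
translate([244, 4532, 0]) cube([5630, 116, 2680]);
translate([244, 354, 0]) cube([116, 4178, 2680]);
translate([5758, 354, 0]) cube([116, 4178, 2680]);


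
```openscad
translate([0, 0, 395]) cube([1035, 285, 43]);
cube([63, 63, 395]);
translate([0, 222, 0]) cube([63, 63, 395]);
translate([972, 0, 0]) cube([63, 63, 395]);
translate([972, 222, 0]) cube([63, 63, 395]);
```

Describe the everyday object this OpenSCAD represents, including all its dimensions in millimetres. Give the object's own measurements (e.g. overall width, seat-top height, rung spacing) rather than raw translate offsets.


A long wooden bench with a 1035 mm (x) × 285 mm (y) seat, 43 mm thick, its top surface 438 mm above the floor. Four 63 mm square legs at the seat corners, flush with the edges, run from z = 0 to the seat underside.


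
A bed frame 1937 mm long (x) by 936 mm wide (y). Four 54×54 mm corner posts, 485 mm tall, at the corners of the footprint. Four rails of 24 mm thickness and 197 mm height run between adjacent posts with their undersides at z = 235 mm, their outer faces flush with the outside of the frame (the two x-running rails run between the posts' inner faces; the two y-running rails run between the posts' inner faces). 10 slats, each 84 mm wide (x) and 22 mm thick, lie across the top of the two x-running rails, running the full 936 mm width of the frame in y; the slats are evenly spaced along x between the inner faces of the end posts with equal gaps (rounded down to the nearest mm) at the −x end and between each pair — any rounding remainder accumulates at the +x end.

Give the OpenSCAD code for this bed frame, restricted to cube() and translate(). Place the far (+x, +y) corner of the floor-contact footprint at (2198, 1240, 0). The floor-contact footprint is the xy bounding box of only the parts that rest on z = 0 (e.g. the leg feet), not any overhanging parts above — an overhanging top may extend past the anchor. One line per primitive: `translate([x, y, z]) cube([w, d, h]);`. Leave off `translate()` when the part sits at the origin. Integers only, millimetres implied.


translate([261, 304, 0]) cube([54, 54, 485]);
translate([261, 1186, 0]) cube([54, 54, 485]);
translate([2144, 304, 0]) cube([54, 54, 485]);
translate([2144, 1186, 0]) cube([54, 54, 485]);
translate([315, 304, 235]) cube([1829, 24, 197]);
translate([315, 1216, 235]) cube([1829, 24, 197]);
translate([261, 358, 235]) cube([24, 828, 197]);
translate([2174, 358, 235]) cube([24, 828, 197]);
translate([404, 304, 432]) cube([84, 936, 22]);
translate([577, 304, 432]) cube([84, 936, 22]);
translate([750, 304, 432]) cube([84, 936, 22]);
translate([923, 304, 432]) cube([84, 936, 22]);
translate([1096, 304, 432]) cube([84, 936, 22]);
translate([1269, 304, 432]) cube([84, 936, 22]);
translate([1442, 304, 432]) cube([84, 936, 22]);
translate([1615, 304, 432]) cube([84, 936, 22]);
translate([1788, 304, 432]) cube([84, 936, 22]);
translate([1961, 304, 432]) cube([84, 936, 22]);


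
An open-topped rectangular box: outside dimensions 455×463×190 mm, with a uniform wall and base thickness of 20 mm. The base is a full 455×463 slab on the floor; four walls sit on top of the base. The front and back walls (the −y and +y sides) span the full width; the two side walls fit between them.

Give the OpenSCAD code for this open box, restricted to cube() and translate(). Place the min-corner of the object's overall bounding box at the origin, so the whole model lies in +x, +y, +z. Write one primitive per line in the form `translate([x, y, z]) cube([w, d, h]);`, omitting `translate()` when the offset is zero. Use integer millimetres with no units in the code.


cube([455, 463, 20]);
translate([0, 0, 20]) cube([455, 20, 170]);
translate([0, 443, 20]) cube([455, 20, 170]);
translate([0, 20, 20]) cube([20, 423, 170]);
translate([435, 20, 20]) cube([20, 423, 170]);


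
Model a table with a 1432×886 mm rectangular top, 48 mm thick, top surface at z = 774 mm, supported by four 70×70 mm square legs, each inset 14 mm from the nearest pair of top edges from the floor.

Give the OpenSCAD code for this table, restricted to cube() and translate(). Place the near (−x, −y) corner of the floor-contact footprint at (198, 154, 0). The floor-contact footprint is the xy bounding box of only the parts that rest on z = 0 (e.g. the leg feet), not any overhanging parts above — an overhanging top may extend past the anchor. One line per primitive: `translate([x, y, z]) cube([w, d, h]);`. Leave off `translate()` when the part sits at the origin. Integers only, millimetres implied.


// leg_h = 774 - 48 = 726
translate([184, 140, 726]) cube([1432, 886, 48]);
translate([198, 154, 0]) cube([70, 70, 726]);
translate([1532, 154, 0]) cube([70, 70, 726]);
translate([198, 942, 0]) cube([70, 70, 726]);
translate([1532, 942, 0]) cube([70, 70, 726]);


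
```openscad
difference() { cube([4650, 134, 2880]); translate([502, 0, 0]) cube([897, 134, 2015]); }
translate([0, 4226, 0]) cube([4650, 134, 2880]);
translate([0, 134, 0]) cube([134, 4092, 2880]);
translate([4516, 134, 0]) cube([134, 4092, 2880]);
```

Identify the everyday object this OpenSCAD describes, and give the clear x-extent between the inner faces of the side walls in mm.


A single room. The interior width is 4382 mm.

Four walls enclosing a rectangle with a door in the front wall — a room. Outside width 4650 minus two 134 mm walls gives 4382 mm.


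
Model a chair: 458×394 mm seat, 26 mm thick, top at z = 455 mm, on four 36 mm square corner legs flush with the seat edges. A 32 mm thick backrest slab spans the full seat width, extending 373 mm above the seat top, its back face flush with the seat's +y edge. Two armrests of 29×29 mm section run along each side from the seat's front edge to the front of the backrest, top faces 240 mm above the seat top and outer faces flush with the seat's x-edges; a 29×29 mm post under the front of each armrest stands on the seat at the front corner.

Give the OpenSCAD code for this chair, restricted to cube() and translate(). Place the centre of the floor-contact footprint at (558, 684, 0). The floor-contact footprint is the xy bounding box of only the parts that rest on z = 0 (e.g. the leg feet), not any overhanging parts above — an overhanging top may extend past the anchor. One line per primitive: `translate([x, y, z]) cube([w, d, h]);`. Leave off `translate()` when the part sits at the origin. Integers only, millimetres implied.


translate([329, 487, 429]) cube([458, 394, 26]);
translate([329, 487, 0]) cube([36, 36, 429]);
translate([751, 487, 0]) cube([36, 36, 429]);
translate([329, 845, 0]) cube([36, 36, 429]);
translate([751, 845, 0]) cube([36, 36, 429]);
translate([329, 849, 455]) cube([458, 32, 373]);
translate([329, 487, 666]) cube([29, 362, 29]);
translate([758, 487, 666]) cube([29, 362, 29]);
translate([329, 487, 455]) cube([29, 29, 211]);
translate([758, 487, 455]) cube([29, 29, 211]);
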